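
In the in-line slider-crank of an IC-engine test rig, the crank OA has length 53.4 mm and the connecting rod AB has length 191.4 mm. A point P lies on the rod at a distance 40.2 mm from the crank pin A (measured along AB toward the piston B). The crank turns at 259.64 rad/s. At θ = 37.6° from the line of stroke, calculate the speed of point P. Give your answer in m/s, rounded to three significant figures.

12.4

ω = 259.6 rad/s.  Crank-pin speed |V_A| = rω = 13.865 m/s, perpendicular to OA.
Rod angle: sinφ = −(r/L) sinθ ⇒ φ = -9.801°; ω_rod = −rω cosθ/√(L²−r²sin²θ) = -58.243 rad/s.
V_P = V_A + ω_rod × AP, with AP = 0.0402 m along the rod.
Components: V_Px = −rω sinθ − a·ω_rod·sinφ = -8.8581 m/s;  V_Py = rω cosθ + a·ω_rod·cosφ = +8.6777 m/s.
|V_P| = √(V_Px² + V_Py²) = 12.4 m/s.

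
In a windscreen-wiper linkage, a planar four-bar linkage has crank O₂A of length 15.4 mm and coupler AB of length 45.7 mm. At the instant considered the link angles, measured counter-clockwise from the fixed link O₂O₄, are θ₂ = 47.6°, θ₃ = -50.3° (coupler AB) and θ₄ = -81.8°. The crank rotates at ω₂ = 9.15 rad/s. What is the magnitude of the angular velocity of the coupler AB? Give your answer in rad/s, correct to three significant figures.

ω₂ = 9.15 rad/s
Differentiating the loop-closure r₂e^{iθ₂}+r₃e^{iθ₃}=r₁+r₄e^{iθ₄} gives r₂ω₂e^{iθ₂}+r₃ω₃e^{iθ₃}=r₄ω₄e^{iθ₄}.
Eliminating the other unknown: ω₃ = r₂ω₂ sin(θ₄−θ₂) / [r₃ sin(θ₃−θ₄)].
Numerator sine = -0.77273; denominator sine = +0.52250.
Result = 0.0154·9.15·(-0.77273) / (0.0457·(+0.52250)) = -4.5601 rad/s; magnitude 4.5601 rad/s.

4.56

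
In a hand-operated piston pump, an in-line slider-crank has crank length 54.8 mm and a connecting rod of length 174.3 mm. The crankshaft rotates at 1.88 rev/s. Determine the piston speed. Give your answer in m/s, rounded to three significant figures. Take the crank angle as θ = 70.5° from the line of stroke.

ω = 2π·1.88 = 11.81 rad/s
For an in-line slider-crank, x = r cosθ + √(L² − r² sin²θ), so v = −rω sinθ·[1 + r cosθ/√(L² − r² sin²θ)].
With r = 0.0548 m, L = 0.1743 m, θ = 70.5°: √(L² − r² sin²θ) = 0.16647 m.
v = −0.0548·11.81·0.94264·[1 + 0.0548·0.33381/0.16647] = -0.67724 m/s.
|v| = 0.67724 m/s.

0.677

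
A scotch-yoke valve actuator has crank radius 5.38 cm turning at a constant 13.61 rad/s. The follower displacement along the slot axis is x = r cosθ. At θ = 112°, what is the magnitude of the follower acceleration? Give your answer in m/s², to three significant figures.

3.73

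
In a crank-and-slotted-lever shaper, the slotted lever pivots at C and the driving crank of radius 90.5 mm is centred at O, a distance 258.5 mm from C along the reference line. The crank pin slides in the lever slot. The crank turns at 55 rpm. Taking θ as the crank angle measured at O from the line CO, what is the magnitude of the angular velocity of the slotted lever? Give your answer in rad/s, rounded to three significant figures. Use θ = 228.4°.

ω = 5.76 rad/s (from 55 rpm).
Crank pin A relative to C: A = (d + r cosθ, r sinθ); lever angle φ = atan2(r sinθ, d + r cosθ).
Differentiating tanφ: φ̇ = rω(d cosθ + r)/(d² + r² + 2dr cosθ).
d² + r² + 2dr cosθ = |CA|² = 0.0439484 m²;  d cosθ + r = -0.081125 m.
|ω_lever| = |0.0905·5.76·-0.081125| / 0.0439484 = 0.96217 rad/s.

0.962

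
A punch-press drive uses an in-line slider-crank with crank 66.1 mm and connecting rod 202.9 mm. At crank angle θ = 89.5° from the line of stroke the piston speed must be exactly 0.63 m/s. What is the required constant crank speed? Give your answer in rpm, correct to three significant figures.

For an in-line slider-crank, |v_piston| = rω|sinθ|·[1 + r cosθ/√(L² − r² sin²θ)].
With r = 0.0661 m, L = 0.2029 m, θ = 89.5°: the bracketed kinematic factor |dx/dθ| = 0.066296 m.
ω = v/|dx/dθ| = 0.63/0.066296 = 9.5028 rad/s.
N = 60ω/(2π) = 90.745 rpm.

90.7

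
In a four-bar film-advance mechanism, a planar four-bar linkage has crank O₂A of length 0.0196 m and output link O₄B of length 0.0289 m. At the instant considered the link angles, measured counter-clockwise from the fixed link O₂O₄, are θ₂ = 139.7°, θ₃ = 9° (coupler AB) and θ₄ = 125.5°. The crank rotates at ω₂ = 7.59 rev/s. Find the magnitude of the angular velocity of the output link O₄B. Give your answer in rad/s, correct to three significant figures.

27.4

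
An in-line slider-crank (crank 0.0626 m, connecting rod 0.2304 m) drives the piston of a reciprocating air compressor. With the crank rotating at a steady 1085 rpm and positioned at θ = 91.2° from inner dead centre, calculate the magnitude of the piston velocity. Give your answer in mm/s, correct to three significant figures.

7070

ω = 2π·1085/60 = 113.6 rad/s
For an in-line slider-crank, x = r cosθ + √(L² − r² sin²θ), so v = −rω sinθ·[1 + r cosθ/√(L² − r² sin²θ)].
With r = 0.0626 m, L = 0.2304 m, θ = 91.2°: √(L² − r² sin²θ) = 0.22174 m.
v = −0.0626·113.6·0.99978·[1 + 0.0626·-0.02094/0.22174] = -7.0691 m/s.
|v| = 7.0691 m/s = 7069.1 mm/s.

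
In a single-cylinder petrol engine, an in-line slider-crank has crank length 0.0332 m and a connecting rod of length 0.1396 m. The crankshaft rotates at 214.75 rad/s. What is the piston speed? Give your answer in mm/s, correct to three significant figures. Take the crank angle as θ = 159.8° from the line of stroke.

1910

ω = 214.8 rad/s
For an in-line slider-crank, x = r cosθ + √(L² − r² sin²θ), so v = −rω sinθ·[1 + r cosθ/√(L² − r² sin²θ)].
With r = 0.0332 m, L = 0.1396 m, θ = 159.8°: √(L² − r² sin²θ) = 0.13913 m.
v = −0.0332·214.8·0.34530·[1 + 0.0332·-0.93849/0.13913] = -1.9105 m/s.
|v| = 1.9105 m/s = 1910.5 mm/s.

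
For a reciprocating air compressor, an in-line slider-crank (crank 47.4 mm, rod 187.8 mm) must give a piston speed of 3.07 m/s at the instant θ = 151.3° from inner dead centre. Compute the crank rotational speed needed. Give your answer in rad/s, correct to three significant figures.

For an in-line slider-crank, |v_piston| = rω|sinθ|·[1 + r cosθ/√(L² − r² sin²θ)].
With r = 0.0474 m, L = 0.1878 m, θ = 151.3°: the bracketed kinematic factor |dx/dθ| = 0.017686 m.
ω = v/|dx/dθ| = 3.07/0.017686 = 173.59 rad/s.

174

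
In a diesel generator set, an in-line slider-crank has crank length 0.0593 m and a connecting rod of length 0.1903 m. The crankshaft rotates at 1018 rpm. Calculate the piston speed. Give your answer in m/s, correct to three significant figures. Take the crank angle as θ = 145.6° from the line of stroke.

2.64

ω = 2π·1018/60 = 106.6 rad/s
For an in-line slider-crank, x = r cosθ + √(L² − r² sin²θ), so v = −rω sinθ·[1 + r cosθ/√(L² − r² sin²θ)].
With r = 0.0593 m, L = 0.1903 m, θ = 145.6°: √(L² − r² sin²θ) = 0.18733 m.
v = −0.0593·106.6·0.56497·[1 + 0.0593·-0.82511/0.18733] = -2.6387 m/s.
|v| = 2.6387 m/s.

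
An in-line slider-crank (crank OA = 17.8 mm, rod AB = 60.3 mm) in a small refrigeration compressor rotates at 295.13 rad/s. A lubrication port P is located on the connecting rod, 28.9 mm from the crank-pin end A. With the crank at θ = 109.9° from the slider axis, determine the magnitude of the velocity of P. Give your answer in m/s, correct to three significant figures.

4.78

ω = 295.1 rad/s.  Crank-pin speed |V_A| = rω = 5.2533 m/s, perpendicular to OA.
Rod angle: sinφ = −(r/L) sinθ ⇒ φ = -16.115°; ω_rod = −rω cosθ/√(L²−r²sin²θ) = +30.867 rad/s.
V_P = V_A + ω_rod × AP, with AP = 0.0289 m along the rod.
Components: V_Px = −rω sinθ − a·ω_rod·sinφ = -4.692 m/s;  V_Py = rω cosθ + a·ω_rod·cosφ = -0.93113 m/s.
|V_P| = √(V_Px² + V_Py²) = 4.7835 m/s.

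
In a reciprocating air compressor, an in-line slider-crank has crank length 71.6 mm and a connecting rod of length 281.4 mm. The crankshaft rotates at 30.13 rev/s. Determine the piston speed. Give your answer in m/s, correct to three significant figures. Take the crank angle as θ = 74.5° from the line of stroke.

14.0

ω = 2π·30.1 = 189.3 rad/s
For an in-line slider-crank, x = r cosθ + √(L² − r² sin²θ), so v = −rω sinθ·[1 + r cosθ/√(L² − r² sin²θ)].
With r = 0.0716 m, L = 0.2814 m, θ = 74.5°: √(L² − r² sin²θ) = 0.27281 m.
v = −0.0716·189.3·0.96363·[1 + 0.0716·0.26724/0.27281] = -13.978 m/s.
|v| = 13.978 m/s.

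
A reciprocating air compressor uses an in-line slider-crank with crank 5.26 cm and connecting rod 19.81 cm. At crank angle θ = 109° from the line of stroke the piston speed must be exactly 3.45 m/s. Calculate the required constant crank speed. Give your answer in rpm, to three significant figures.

727

For an in-line slider-crank, |v_piston| = rω|sinθ|·[1 + r cosθ/√(L² − r² sin²θ)].
With r = 0.0526 m, L = 0.1981 m, θ = 109°: the bracketed kinematic factor |dx/dθ| = 0.045293 m.
ω = v/|dx/dθ| = 3.45/0.045293 = 76.171 rad/s.
N = 60ω/(2π) = 727.38 rpm.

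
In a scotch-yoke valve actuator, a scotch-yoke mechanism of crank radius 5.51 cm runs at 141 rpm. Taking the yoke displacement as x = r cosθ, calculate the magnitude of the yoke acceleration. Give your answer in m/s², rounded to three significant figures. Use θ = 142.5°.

9.53

ω = 14.77 rad/s (from 141 rpm).
x = r cosθ ⇒ ẍ = −rω² cosθ (ω constant).
|a| = rω²|cosθ| = 0.0551·(14.77)²·|cos 142.5°| = 9.5305 m/s².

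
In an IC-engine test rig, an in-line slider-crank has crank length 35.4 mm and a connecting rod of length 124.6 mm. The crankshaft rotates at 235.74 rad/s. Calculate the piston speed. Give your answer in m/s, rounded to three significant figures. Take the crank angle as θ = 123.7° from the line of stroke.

5.82

ω = 235.7 rad/s
For an in-line slider-crank, x = r cosθ + √(L² − r² sin²θ), so v = −rω sinθ·[1 + r cosθ/√(L² − r² sin²θ)].
With r = 0.0354 m, L = 0.1246 m, θ = 123.7°: √(L² − r² sin²θ) = 0.12107 m.
v = −0.0354·235.7·0.83195·[1 + 0.0354·-0.55484/0.12107] = -5.8165 m/s.
|v| = 5.8165 m/s.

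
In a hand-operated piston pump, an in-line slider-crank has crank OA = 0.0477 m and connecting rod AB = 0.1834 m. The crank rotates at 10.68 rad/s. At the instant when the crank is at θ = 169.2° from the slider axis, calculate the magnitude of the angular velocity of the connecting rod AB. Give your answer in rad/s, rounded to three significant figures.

2.73

ω = 10.68 rad/s
The rod makes angle φ with the slider axis where L sinφ = r sinθ; differentiating, L cosφ·φ̇ = r ω cosθ.
L cosφ = √(L² − r² sin²θ) = 0.18318 m.
|ω_rod| = r ω |cosθ| / √(L² − r² sin²θ) = 0.0477·10.68·0.98229/0.18318 = 2.7318 rad/s.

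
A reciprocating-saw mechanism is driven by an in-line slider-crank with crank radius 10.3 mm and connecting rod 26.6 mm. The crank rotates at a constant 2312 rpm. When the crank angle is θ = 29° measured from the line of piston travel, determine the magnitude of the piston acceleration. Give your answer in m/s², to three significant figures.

661

ω = 2π·2312/60 = 242.1 rad/s
x(θ) = r cosθ + √(L² − r² sin²θ); with ω constant, a = ω²·d²x/dθ².
d²x/dθ² = −r cosθ − r²(cos2θ)/√u − r⁴ sin²2θ/(4u^{3/2}),  u = L² − r² sin²θ = 0.000682625 m².
Substituting r = 0.0103 m, L = 0.0266 m, θ = 29°: d²x/dθ² = -0.011274 m.
a = ω²·d²x/dθ² = (242.1)²·(-0.011274) = -660.85 m/s²;  |a| = 660.85 m/s².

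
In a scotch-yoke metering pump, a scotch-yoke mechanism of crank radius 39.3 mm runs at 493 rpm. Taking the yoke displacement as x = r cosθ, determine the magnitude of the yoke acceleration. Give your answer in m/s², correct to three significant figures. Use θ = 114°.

42.6

ω = 51.63 rad/s (from 493 rpm).
x = r cosθ ⇒ ẍ = −rω² cosθ (ω constant).
|a| = rω²|cosθ| = 0.0393·(51.63)²·|cos 114°| = 42.605 m/s².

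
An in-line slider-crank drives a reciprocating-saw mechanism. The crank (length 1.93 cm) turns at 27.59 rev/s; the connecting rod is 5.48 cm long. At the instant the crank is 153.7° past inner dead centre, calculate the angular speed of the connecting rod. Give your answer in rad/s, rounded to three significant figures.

55.4

ω = 173.4 rad/s (converted from 27.59 rev/s).
The rod makes angle φ with the slider axis where L sinφ = r sinθ; differentiating, L cosφ·φ̇ = r ω cosθ.
L cosφ = √(L² − r² sin²θ) = 0.054129 m.
|ω_rod| = r ω |cosθ| / √(L² − r² sin²θ) = 0.0193·173.4·0.89649/0.054129 = 55.412 rad/s.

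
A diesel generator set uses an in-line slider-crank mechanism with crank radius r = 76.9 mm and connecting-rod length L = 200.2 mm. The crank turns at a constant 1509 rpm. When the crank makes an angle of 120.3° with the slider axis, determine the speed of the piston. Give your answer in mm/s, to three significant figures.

8340

ω = 2π·1509/60 = 158 rad/s
For an in-line slider-crank, x = r cosθ + √(L² − r² sin²θ), so v = −rω sinθ·[1 + r cosθ/√(L² − r² sin²θ)].
With r = 0.0769 m, L = 0.2002 m, θ = 120.3°: √(L² − r² sin²θ) = 0.18887 m.
v = −0.0769·158·0.86340·[1 + 0.0769·-0.50453/0.18887] = -8.3366 m/s.
|v| = 8.3366 m/s = 8336.6 mm/s.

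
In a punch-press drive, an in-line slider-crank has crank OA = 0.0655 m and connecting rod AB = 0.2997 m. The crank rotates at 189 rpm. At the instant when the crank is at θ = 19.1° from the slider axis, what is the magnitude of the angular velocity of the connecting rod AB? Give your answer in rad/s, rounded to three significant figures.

ω = 19.79 rad/s (converted from 189 rpm).
The rod makes angle φ with the slider axis where L sinφ = r sinθ; differentiating, L cosφ·φ̇ = r ω cosθ.
L cosφ = √(L² − r² sin²θ) = 0.29893 m.
|ω_rod| = r ω |cosθ| / √(L² − r² sin²θ) = 0.0655·19.79·0.94495/0.29893 = 4.098 rad/s.

4.10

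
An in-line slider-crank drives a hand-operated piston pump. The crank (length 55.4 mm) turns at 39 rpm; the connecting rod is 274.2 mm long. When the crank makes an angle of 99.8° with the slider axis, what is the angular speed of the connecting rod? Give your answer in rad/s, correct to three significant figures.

ω = 4.084 rad/s (converted from 39 rpm).
The rod makes angle φ with the slider axis where L sinφ = r sinθ; differentiating, L cosφ·φ̇ = r ω cosθ.
L cosφ = √(L² − r² sin²θ) = 0.26871 m.
|ω_rod| = r ω |cosθ| / √(L² − r² sin²θ) = 0.0554·4.084·0.17021/0.26871 = 0.14332 rad/s.

0.143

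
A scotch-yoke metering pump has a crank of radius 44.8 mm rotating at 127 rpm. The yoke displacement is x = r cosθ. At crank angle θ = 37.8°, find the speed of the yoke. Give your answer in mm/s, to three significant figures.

365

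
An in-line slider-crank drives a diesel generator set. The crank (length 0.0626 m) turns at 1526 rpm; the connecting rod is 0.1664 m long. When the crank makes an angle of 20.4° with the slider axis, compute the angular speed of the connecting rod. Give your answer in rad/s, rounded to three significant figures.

56.8

ω = 159.8 rad/s (converted from 1526 rpm).
The rod makes angle φ with the slider axis where L sinφ = r sinθ; differentiating, L cosφ·φ̇ = r ω cosθ.
L cosφ = √(L² − r² sin²θ) = 0.16496 m.
|ω_rod| = r ω |cosθ| / √(L² − r² sin²θ) = 0.0626·159.8·0.93728/0.16496 = 56.838 rad/s.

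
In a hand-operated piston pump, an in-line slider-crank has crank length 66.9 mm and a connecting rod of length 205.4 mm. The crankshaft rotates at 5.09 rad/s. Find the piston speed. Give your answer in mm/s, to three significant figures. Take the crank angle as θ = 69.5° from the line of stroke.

357

ω = 5.09 rad/s
For an in-line slider-crank, x = r cosθ + √(L² − r² sin²θ), so v = −rω sinθ·[1 + r cosθ/√(L² − r² sin²θ)].
With r = 0.0669 m, L = 0.2054 m, θ = 69.5°: √(L² − r² sin²θ) = 0.19561 m.
v = −0.0669·5.09·0.93667·[1 + 0.0669·0.35021/0.19561] = -0.35716 m/s.
|v| = 0.35716 m/s = 357.16 mm/s.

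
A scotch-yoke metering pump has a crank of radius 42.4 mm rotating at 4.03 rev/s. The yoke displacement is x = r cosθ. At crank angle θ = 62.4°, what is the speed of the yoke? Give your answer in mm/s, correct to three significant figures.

951

ω = 25.32 rad/s (from 4.03 rev/s).
x = r cosθ ⇒ ẋ = −rω sinθ.
|v| = rω|sinθ| = 0.0424·25.32·|sin 62.4°| = 0.95145 m/s = 951.45 mm/s.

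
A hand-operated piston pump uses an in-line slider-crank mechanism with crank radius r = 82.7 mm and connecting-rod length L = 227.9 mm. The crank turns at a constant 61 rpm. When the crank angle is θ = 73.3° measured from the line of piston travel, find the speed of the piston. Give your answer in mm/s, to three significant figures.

ω = 2π·61/60 = 6.388 rad/s
For an in-line slider-crank, x = r cosθ + √(L² − r² sin²θ), so v = −rω sinθ·[1 + r cosθ/√(L² − r² sin²θ)].
With r = 0.0827 m, L = 0.2279 m, θ = 73.3°: √(L² − r² sin²θ) = 0.21369 m.
v = −0.0827·6.388·0.95782·[1 + 0.0827·0.28736/0.21369] = -0.56227 m/s.
|v| = 0.56227 m/s = 562.27 mm/s.

562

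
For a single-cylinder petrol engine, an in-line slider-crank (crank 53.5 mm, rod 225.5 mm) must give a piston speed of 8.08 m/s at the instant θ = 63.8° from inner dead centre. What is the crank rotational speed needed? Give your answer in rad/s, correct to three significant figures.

For an in-line slider-crank, |v_piston| = rω|sinθ|·[1 + r cosθ/√(L² − r² sin²θ)].
With r = 0.0535 m, L = 0.2255 m, θ = 63.8°: the bracketed kinematic factor |dx/dθ| = 0.05315 m.
ω = v/|dx/dθ| = 8.08/0.05315 = 152.02 rad/s.

152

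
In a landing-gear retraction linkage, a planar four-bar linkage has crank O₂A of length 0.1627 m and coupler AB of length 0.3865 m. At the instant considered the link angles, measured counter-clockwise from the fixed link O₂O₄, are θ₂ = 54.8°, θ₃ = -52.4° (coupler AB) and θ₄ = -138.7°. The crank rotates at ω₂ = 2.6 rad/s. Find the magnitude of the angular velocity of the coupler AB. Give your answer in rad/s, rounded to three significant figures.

ω₂ = 2.6 rad/s
Differentiating the loop-closure r₂e^{iθ₂}+r₃e^{iθ₃}=r₁+r₄e^{iθ₄} gives r₂ω₂e^{iθ₂}+r₃ω₃e^{iθ₃}=r₄ω₄e^{iθ₄}.
Eliminating the other unknown: ω₃ = r₂ω₂ sin(θ₄−θ₂) / [r₃ sin(θ₃−θ₄)].
Numerator sine = +0.23345; denominator sine = +0.99792.
Result = 0.1627·2.6·(+0.23345) / (0.3865·(+0.99792)) = +0.25604 rad/s; magnitude 0.25604 rad/s.

0.256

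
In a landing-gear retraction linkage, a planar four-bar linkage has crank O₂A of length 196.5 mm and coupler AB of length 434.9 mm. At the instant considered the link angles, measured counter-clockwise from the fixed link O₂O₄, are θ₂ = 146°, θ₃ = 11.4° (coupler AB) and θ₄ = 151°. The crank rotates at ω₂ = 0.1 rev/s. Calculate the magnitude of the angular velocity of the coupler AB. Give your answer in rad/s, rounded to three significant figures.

0.0382

ω₂ = 0.6283 rad/s (from 0.1 rev/s).
Differentiating the loop-closure r₂e^{iθ₂}+r₃e^{iθ₃}=r₁+r₄e^{iθ₄} gives r₂ω₂e^{iθ₂}+r₃ω₃e^{iθ₃}=r₄ω₄e^{iθ₄}.
Eliminating the other unknown: ω₃ = r₂ω₂ sin(θ₄−θ₂) / [r₃ sin(θ₃−θ₄)].
Numerator sine = +0.08716; denominator sine = -0.64812.
Result = 0.1965·0.6283·(+0.08716) / (0.4349·(-0.64812)) = -0.038176 rad/s; magnitude 0.038176 rad/s.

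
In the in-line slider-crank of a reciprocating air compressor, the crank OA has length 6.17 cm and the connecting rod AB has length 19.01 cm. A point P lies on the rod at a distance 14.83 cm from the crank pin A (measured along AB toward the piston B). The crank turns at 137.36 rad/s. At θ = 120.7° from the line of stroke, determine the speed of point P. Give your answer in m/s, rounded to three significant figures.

6.38

ω = 137.4 rad/s.  Crank-pin speed |V_A| = rω = 8.4751 m/s, perpendicular to OA.
Rod angle: sinφ = −(r/L) sinθ ⇒ φ = -16.205°; ω_rod = −rω cosθ/√(L²−r²sin²θ) = +23.703 rad/s.
V_P = V_A + ω_rod × AP, with AP = 0.1483 m along the rod.
Components: V_Px = −rω sinθ − a·ω_rod·sinφ = -6.3063 m/s;  V_Py = rω cosθ + a·ω_rod·cosφ = -0.95142 m/s.
|V_P| = √(V_Px² + V_Py²) = 6.3777 m/s.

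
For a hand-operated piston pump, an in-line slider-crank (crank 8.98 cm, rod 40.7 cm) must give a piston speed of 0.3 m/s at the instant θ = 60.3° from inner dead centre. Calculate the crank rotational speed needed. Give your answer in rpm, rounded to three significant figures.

For an in-line slider-crank, |v_piston| = rω|sinθ|·[1 + r cosθ/√(L² − r² sin²θ)].
With r = 0.0898 m, L = 0.407 m, θ = 60.3°: the bracketed kinematic factor |dx/dθ| = 0.086691 m.
ω = v/|dx/dθ| = 0.3/0.086691 = 3.4606 rad/s.
N = 60ω/(2π) = 33.046 rpm.

33.0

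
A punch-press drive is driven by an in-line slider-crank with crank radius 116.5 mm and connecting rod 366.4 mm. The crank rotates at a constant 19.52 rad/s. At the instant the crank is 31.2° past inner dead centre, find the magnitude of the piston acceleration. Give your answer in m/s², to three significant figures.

ω = 19.52 rad/s
x(θ) = r cosθ + √(L² − r² sin²θ); with ω constant, a = ω²·d²x/dθ².
d²x/dθ² = −r cosθ − r²(cos2θ)/√u − r⁴ sin²2θ/(4u^{3/2}),  u = L² − r² sin²θ = 0.130607 m².
Substituting r = 0.1165 m, L = 0.3664 m, θ = 31.2°: d²x/dθ² = -0.11782 m.
a = ω²·d²x/dθ² = (19.52)²·(-0.11782) = -44.891 m/s²;  |a| = 44.891 m/s².

44.9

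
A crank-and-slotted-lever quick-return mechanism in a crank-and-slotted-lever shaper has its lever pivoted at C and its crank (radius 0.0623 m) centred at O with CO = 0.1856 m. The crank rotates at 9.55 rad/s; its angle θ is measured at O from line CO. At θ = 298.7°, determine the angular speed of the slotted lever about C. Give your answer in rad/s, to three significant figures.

ω = 9.55 rad/s
Crank pin A relative to C: A = (d + r cosθ, r sinθ); lever angle φ = atan2(r sinθ, d + r cosθ).
Differentiating tanφ: φ̇ = rω(d cosθ + r)/(d² + r² + 2dr cosθ).
d² + r² + 2dr cosθ = |CA|² = 0.0494342 m²;  d cosθ + r = +0.15143 m.
|ω_lever| = |0.0623·9.55·+0.15143| / 0.0494342 = 1.8225 rad/s.

1.82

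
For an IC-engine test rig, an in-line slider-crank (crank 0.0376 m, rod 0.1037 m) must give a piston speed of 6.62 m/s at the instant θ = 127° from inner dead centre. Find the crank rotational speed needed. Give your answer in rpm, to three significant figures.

2730

For an in-line slider-crank, |v_piston| = rω|sinθ|·[1 + r cosθ/√(L² − r² sin²θ)].
With r = 0.0376 m, L = 0.1037 m, θ = 127°: the bracketed kinematic factor |dx/dθ| = 0.023183 m.
ω = v/|dx/dθ| = 6.62/0.023183 = 285.56 rad/s.
N = 60ω/(2π) = 2726.9 rpm.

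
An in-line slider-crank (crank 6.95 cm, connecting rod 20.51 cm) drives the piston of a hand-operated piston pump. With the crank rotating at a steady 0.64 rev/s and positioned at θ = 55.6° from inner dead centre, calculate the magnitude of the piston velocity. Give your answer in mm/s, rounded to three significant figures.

ω = 2π·0.64 = 4.021 rad/s
For an in-line slider-crank, x = r cosθ + √(L² − r² sin²θ), so v = −rω sinθ·[1 + r cosθ/√(L² − r² sin²θ)].
With r = 0.0695 m, L = 0.2051 m, θ = 55.6°: √(L² − r² sin²θ) = 0.19692 m.
v = −0.0695·4.021·0.82511·[1 + 0.0695·0.56497/0.19692] = -0.27658 m/s.
|v| = 0.27658 m/s = 276.58 mm/s.

277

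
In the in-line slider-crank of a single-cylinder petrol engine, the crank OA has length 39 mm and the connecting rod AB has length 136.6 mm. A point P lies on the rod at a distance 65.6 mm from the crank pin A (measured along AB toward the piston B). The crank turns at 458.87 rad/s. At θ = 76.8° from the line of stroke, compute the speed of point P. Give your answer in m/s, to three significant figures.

18.1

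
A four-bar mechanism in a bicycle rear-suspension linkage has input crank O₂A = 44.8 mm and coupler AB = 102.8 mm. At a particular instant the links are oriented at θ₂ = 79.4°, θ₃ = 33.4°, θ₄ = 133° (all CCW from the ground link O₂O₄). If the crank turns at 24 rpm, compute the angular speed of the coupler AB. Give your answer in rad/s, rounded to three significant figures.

ω₂ = 2.513 rad/s (from 24 rpm).
Differentiating the loop-closure r₂e^{iθ₂}+r₃e^{iθ₃}=r₁+r₄e^{iθ₄} gives r₂ω₂e^{iθ₂}+r₃ω₃e^{iθ₃}=r₄ω₄e^{iθ₄}.
Eliminating the other unknown: ω₃ = r₂ω₂ sin(θ₄−θ₂) / [r₃ sin(θ₃−θ₄)].
Numerator sine = +0.80489; denominator sine = -0.98600.
Result = 0.0448·2.513·(+0.80489) / (0.1028·(-0.98600)) = -0.8941 rad/s; magnitude 0.8941 rad/s.

0.894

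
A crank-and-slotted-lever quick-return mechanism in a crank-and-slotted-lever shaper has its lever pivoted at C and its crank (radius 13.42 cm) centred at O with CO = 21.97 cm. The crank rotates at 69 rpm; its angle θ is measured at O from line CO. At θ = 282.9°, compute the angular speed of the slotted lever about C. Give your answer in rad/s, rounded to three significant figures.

2.24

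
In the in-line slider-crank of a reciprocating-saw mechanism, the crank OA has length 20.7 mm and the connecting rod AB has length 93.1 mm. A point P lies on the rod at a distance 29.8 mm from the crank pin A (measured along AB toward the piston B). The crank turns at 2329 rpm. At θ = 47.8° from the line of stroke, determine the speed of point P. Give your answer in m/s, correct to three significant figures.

4.55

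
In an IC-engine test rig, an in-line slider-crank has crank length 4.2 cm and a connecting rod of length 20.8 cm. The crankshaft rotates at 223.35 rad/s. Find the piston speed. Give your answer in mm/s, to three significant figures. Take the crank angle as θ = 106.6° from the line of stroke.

8460

ω = 223.3 rad/s
For an in-line slider-crank, x = r cosθ + √(L² − r² sin²θ), so v = −rω sinθ·[1 + r cosθ/√(L² − r² sin²θ)].
With r = 0.042 m, L = 0.208 m, θ = 106.6°: √(L² − r² sin²θ) = 0.20407 m.
v = −0.042·223.3·0.95832·[1 + 0.042·-0.28569/0.20407] = -8.4612 m/s.
|v| = 8.4612 m/s = 8461.2 mm/s.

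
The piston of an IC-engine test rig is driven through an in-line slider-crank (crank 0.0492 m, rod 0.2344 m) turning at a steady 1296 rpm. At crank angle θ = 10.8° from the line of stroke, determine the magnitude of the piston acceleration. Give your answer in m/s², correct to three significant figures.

1070

ω = 2π·1296/60 = 135.7 rad/s
x(θ) = r cosθ + √(L² − r² sin²θ); with ω constant, a = ω²·d²x/dθ².
d²x/dθ² = −r cosθ − r²(cos2θ)/√u − r⁴ sin²2θ/(4u^{3/2}),  u = L² − r² sin²θ = 0.0548584 m².
Substituting r = 0.0492 m, L = 0.2344 m, θ = 10.8°: d²x/dθ² = -0.057953 m.
a = ω²·d²x/dθ² = (135.7)²·(-0.057953) = -1067.4 m/s²;  |a| = 1067.4 m/s².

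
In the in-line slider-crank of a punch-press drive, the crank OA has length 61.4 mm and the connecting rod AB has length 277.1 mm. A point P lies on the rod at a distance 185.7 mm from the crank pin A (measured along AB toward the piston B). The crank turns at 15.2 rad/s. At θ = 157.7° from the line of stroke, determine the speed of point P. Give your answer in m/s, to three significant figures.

ω = 15.2 rad/s.  Crank-pin speed |V_A| = rω = 0.93328 m/s, perpendicular to OA.
Rod angle: sinφ = −(r/L) sinθ ⇒ φ = -4.823°; ω_rod = −rω cosθ/√(L²−r²sin²θ) = +3.1272 rad/s.
V_P = V_A + ω_rod × AP, with AP = 0.1857 m along the rod.
Components: V_Px = −rω sinθ − a·ω_rod·sinφ = -0.30531 m/s;  V_Py = rω cosθ + a·ω_rod·cosφ = -0.28481 m/s.
|V_P| = √(V_Px² + V_Py²) = 0.41753 m/s.

0.418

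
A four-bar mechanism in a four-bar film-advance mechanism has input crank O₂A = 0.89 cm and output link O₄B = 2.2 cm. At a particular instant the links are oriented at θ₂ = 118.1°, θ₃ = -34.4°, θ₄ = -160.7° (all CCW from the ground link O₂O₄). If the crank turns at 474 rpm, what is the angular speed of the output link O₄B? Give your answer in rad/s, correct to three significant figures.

ω₂ = 49.64 rad/s (from 474 rpm).
Differentiating the loop-closure r₂e^{iθ₂}+r₃e^{iθ₃}=r₁+r₄e^{iθ₄} gives r₂ω₂e^{iθ₂}+r₃ω₃e^{iθ₃}=r₄ω₄e^{iθ₄}.
Eliminating the other unknown: ω₄ = r₂ω₂ sin(θ₂−θ₃) / [r₄ sin(θ₄−θ₃)].
Numerator sine = +0.46175; denominator sine = -0.80593.
Result = 0.0089·49.64·(+0.46175) / (0.022·(-0.80593)) = -11.505 rad/s; magnitude 11.505 rad/s.

11.5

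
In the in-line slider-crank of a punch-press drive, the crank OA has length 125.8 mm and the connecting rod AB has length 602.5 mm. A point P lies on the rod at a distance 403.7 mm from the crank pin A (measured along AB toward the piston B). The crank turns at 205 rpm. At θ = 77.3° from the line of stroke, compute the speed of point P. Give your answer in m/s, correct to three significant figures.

2.72

ω = 21.47 rad/s.  Crank-pin speed |V_A| = rω = 2.7006 m/s, perpendicular to OA.
Rod angle: sinφ = −(r/L) sinθ ⇒ φ = -11.753°; ω_rod = −rω cosθ/√(L²−r²sin²θ) = -1.0065 rad/s.
V_P = V_A + ω_rod × AP, with AP = 0.4037 m along the rod.
Components: V_Px = −rω sinθ − a·ω_rod·sinφ = -2.7173 m/s;  V_Py = rω cosθ + a·ω_rod·cosφ = +0.1959 m/s.
|V_P| = √(V_Px² + V_Py²) = 2.7244 m/s.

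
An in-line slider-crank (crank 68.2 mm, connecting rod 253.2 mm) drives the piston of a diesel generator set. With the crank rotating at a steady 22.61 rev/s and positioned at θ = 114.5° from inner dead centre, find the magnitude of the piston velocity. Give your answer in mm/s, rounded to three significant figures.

ω = 2π·22.6 = 142.1 rad/s
For an in-line slider-crank, x = r cosθ + √(L² − r² sin²θ), so v = −rω sinθ·[1 + r cosθ/√(L² − r² sin²θ)].
With r = 0.0682 m, L = 0.2532 m, θ = 114.5°: √(L² − r² sin²θ) = 0.24548 m.
v = −0.0682·142.1·0.90996·[1 + 0.0682·-0.41469/0.24548] = -7.8006 m/s.
|v| = 7.8006 m/s = 7800.6 mm/s.

7800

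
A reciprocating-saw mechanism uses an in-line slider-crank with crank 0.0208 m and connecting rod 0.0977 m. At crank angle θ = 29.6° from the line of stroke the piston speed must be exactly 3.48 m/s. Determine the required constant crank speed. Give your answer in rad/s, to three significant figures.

For an in-line slider-crank, |v_piston| = rω|sinθ|·[1 + r cosθ/√(L² − r² sin²θ)].
With r = 0.0208 m, L = 0.0977 m, θ = 29.6°: the bracketed kinematic factor |dx/dθ| = 0.012186 m.
ω = v/|dx/dθ| = 3.48/0.012186 = 285.56 rad/s.

286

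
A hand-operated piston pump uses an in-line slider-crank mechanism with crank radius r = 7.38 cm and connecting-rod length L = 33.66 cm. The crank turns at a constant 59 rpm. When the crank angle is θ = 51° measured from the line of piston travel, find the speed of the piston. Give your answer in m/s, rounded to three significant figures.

ω = 2π·59/60 = 6.178 rad/s
For an in-line slider-crank, x = r cosθ + √(L² − r² sin²θ), so v = −rω sinθ·[1 + r cosθ/√(L² − r² sin²θ)].
With r = 0.0738 m, L = 0.3366 m, θ = 51°: √(L² − r² sin²θ) = 0.33168 m.
v = −0.0738·6.178·0.77715·[1 + 0.0738·0.62932/0.33168] = -0.40398 m/s.
|v| = 0.40398 m/s.

0.404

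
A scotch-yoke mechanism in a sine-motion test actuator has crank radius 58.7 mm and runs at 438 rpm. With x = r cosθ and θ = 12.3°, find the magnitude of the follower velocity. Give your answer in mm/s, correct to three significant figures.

ω = 45.87 rad/s (from 438 rpm).
x = r cosθ ⇒ ẋ = −rω sinθ.
|v| = rω|sinθ| = 0.0587·45.87·|sin 12.3°| = 0.57356 m/s = 573.56 mm/s.

574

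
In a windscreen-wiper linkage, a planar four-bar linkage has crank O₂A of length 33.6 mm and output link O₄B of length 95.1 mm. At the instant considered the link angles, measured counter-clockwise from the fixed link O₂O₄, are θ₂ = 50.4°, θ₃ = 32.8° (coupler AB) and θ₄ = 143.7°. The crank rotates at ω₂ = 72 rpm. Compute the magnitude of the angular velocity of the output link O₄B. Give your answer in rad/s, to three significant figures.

ω₂ = 7.54 rad/s (from 72 rpm).
Differentiating the loop-closure r₂e^{iθ₂}+r₃e^{iθ₃}=r₁+r₄e^{iθ₄} gives r₂ω₂e^{iθ₂}+r₃ω₃e^{iθ₃}=r₄ω₄e^{iθ₄}.
Eliminating the other unknown: ω₄ = r₂ω₂ sin(θ₂−θ₃) / [r₄ sin(θ₄−θ₃)].
Numerator sine = +0.30237; denominator sine = +0.93420.
Result = 0.0336·7.54·(+0.30237) / (0.0951·(+0.93420)) = +0.86222 rad/s; magnitude 0.86222 rad/s.

0.862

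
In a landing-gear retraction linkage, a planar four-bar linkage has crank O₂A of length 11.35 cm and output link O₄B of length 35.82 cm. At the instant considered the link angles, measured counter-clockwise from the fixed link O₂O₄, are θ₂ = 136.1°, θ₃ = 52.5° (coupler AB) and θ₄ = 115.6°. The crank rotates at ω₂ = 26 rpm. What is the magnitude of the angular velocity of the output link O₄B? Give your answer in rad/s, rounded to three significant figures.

ω₂ = 2.723 rad/s (from 26 rpm).
Differentiating the loop-closure r₂e^{iθ₂}+r₃e^{iθ₃}=r₁+r₄e^{iθ₄} gives r₂ω₂e^{iθ₂}+r₃ω₃e^{iθ₃}=r₄ω₄e^{iθ₄}.
Eliminating the other unknown: ω₄ = r₂ω₂ sin(θ₂−θ₃) / [r₄ sin(θ₄−θ₃)].
Numerator sine = +0.99377; denominator sine = +0.89180.
Result = 0.1135·2.723·(+0.99377) / (0.3582·(+0.89180)) = +0.96137 rad/s; magnitude 0.96137 rad/s.

0.961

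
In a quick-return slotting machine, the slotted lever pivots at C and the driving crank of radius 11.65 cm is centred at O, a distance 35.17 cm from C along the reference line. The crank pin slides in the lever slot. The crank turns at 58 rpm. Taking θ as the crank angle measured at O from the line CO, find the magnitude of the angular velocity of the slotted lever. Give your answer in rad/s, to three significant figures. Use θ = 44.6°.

ω = 6.074 rad/s (from 58 rpm).
Crank pin A relative to C: A = (d + r cosθ, r sinθ); lever angle φ = atan2(r sinθ, d + r cosθ).
Differentiating tanφ: φ̇ = rω(d cosθ + r)/(d² + r² + 2dr cosθ).
d² + r² + 2dr cosθ = |CA|² = 0.195613 m²;  d cosθ + r = +0.36692 m.
|ω_lever| = |0.1165·6.074·+0.36692| / 0.195613 = 1.3273 rad/s.

1.33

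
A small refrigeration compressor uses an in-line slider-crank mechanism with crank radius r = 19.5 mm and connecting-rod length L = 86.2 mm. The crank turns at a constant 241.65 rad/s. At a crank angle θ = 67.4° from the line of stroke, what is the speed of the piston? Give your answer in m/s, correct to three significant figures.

4.74

ω = 241.7 rad/s
For an in-line slider-crank, x = r cosθ + √(L² − r² sin²θ), so v = −rω sinθ·[1 + r cosθ/√(L² − r² sin²θ)].
With r = 0.0195 m, L = 0.0862 m, θ = 67.4°: √(L² − r² sin²θ) = 0.084299 m.
v = −0.0195·241.7·0.92321·[1 + 0.0195·0.38430/0.084299] = -4.737 m/s.
|v| = 4.737 m/s.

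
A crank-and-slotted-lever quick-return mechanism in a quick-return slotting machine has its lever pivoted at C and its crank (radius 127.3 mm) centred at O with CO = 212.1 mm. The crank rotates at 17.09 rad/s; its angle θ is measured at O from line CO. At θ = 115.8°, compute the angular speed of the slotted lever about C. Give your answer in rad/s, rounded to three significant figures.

2.02

ω = 17.09 rad/s
Crank pin A relative to C: A = (d + r cosθ, r sinθ); lever angle φ = atan2(r sinθ, d + r cosθ).
Differentiating tanφ: φ̇ = rω(d cosθ + r)/(d² + r² + 2dr cosθ).
d² + r² + 2dr cosθ = |CA|² = 0.0376889 m²;  d cosθ + r = +0.034987 m.
|ω_lever| = |0.1273·17.09·+0.034987| / 0.0376889 = 2.0196 rad/s.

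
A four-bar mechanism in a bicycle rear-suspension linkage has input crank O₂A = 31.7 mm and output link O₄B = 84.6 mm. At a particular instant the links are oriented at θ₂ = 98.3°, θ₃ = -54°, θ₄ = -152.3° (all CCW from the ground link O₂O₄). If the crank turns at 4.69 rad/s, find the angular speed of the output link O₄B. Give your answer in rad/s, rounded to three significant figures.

0.826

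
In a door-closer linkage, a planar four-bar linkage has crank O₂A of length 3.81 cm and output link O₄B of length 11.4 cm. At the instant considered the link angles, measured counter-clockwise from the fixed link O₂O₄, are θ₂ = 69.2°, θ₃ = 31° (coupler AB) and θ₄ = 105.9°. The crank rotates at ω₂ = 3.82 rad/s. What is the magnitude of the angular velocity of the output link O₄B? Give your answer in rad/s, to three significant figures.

0.818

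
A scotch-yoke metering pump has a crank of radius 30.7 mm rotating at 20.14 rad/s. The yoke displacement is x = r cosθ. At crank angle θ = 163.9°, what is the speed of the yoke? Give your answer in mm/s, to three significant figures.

ω = 20.14 rad/s
x = r cosθ ⇒ ẋ = −rω sinθ.
|v| = rω|sinθ| = 0.0307·20.14·|sin 163.9°| = 0.17146 m/s = 171.46 mm/s.

171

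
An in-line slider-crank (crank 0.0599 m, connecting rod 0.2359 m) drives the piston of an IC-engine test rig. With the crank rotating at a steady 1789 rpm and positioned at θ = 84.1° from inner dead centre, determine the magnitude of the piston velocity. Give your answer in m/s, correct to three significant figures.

11.5

ω = 2π·1789/60 = 187.3 rad/s
For an in-line slider-crank, x = r cosθ + √(L² − r² sin²θ), so v = −rω sinθ·[1 + r cosθ/√(L² − r² sin²θ)].
With r = 0.0599 m, L = 0.2359 m, θ = 84.1°: √(L² − r² sin²θ) = 0.22825 m.
v = −0.0599·187.3·0.99470·[1 + 0.0599·0.10279/0.22825] = -11.464 m/s.
|v| = 11.464 m/s.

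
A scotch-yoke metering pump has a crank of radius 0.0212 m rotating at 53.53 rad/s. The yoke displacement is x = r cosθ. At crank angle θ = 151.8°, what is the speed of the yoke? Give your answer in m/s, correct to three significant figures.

0.536

ω = 53.53 rad/s
x = r cosθ ⇒ ẋ = −rω sinθ.
|v| = rω|sinθ| = 0.0212·53.53·|sin 151.8°| = 0.53627 m/s.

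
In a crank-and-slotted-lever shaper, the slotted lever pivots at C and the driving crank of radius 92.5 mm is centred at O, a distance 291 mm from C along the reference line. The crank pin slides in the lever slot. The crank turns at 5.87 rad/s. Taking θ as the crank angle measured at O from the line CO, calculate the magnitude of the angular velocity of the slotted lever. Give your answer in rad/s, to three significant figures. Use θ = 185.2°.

2.70

ω = 5.87 rad/s
Crank pin A relative to C: A = (d + r cosθ, r sinθ); lever angle φ = atan2(r sinθ, d + r cosθ).
Differentiating tanφ: φ̇ = rω(d cosθ + r)/(d² + r² + 2dr cosθ).
d² + r² + 2dr cosθ = |CA|² = 0.0396238 m²;  d cosθ + r = -0.1973 m.
|ω_lever| = |0.0925·5.87·-0.1973| / 0.0396238 = 2.7037 rad/s.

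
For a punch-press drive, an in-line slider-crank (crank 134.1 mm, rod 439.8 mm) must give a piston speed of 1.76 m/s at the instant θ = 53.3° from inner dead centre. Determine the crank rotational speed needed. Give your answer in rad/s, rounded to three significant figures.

13.8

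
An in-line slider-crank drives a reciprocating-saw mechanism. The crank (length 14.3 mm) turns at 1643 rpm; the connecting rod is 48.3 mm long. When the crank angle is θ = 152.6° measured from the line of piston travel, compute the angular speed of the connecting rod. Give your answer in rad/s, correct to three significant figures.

45.7

ω = 172.1 rad/s (converted from 1643 rpm).
The rod makes angle φ with the slider axis where L sinφ = r sinθ; differentiating, L cosφ·φ̇ = r ω cosθ.
L cosφ = √(L² − r² sin²θ) = 0.04785 m.
|ω_rod| = r ω |cosθ| / √(L² − r² sin²θ) = 0.0143·172.1·0.88782/0.04785 = 45.651 rad/s.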